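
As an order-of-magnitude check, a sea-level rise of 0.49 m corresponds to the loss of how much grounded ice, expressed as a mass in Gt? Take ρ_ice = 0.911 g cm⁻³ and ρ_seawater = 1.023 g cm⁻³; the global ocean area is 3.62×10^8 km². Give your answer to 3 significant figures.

Required water volume = Δh × A = 0.49 m × 3.62×10^14 m² = 1.774×10^14 m³.
ρ_w = 1.023 g cm⁻³ = 1023 kg m⁻³, so the mass of water = 1.774×10^14 m³ × 1023 kg m⁻³ = 1.815×10^17 kg = 1.81×10^5 Gt (and the same mass of ice, by conservation).

≈ 1.81×10^5 Gt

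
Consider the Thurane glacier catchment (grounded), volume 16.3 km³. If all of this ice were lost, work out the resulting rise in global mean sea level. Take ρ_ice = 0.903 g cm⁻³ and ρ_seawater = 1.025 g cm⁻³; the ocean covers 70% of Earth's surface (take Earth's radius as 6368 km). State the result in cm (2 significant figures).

≈ 4.0×10^-3 cm

Thurane: 16.3 km³ × (903/1025) = 14.36 km³ of water.
Spread over 3.57×10^14 m² of ocean, Δh = 1.436×10^10 / 3.57×10^14 = 4.03×10^-5 m = 4.0×10^-3 cm.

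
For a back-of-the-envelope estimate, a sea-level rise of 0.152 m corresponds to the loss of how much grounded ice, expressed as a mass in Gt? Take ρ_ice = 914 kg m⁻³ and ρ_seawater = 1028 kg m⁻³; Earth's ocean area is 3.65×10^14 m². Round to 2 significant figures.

≈ 5.7×10^4 Gt

Required water volume = Δh × A = 0.152 m × 3.65×10^14 m² = 5.548×10^13 m³.
ρ_w = 1028 kg m⁻³, so the mass of water = 5.548×10^13 m³ × 1028 kg m⁻³ = 5.703×10^16 kg = 5.7×10^4 Gt (and the same mass of ice, by conservation).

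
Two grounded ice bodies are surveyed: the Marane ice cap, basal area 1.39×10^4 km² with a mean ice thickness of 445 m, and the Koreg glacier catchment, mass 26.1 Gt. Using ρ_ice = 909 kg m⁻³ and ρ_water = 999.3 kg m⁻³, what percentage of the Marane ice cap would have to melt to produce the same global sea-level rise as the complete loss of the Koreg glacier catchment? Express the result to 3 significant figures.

≈ 0.464 %

Equal sea-level rise means equal mass of meltwater, i.e. equal mass of ice lost.
Ice mass of Koreg: 2.610×10^13 kg; ice mass of Marane: 5.623×10^15 kg.
Fraction required = 2.610×10^13 / 5.623×10^15 = 4.64×10^-3 → 0.464 %.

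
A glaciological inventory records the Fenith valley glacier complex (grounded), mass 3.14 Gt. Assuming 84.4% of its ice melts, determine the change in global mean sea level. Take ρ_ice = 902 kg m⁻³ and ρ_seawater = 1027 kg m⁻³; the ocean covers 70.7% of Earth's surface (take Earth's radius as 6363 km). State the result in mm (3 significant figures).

Fenith: 0.844 × 3.14 Gt = 2.650×10^12 kg; dividing by ρ_w = 1027 kg m⁻³ gives 2.580×10^9 m³ of water.
Spread over 3.60×10^14 m² of ocean, Δh = 2.580×10^9 / 3.60×10^14 = 7.17×10^-6 m = 7.17×10^-3 mm.

≈ 7.17×10^-3 mm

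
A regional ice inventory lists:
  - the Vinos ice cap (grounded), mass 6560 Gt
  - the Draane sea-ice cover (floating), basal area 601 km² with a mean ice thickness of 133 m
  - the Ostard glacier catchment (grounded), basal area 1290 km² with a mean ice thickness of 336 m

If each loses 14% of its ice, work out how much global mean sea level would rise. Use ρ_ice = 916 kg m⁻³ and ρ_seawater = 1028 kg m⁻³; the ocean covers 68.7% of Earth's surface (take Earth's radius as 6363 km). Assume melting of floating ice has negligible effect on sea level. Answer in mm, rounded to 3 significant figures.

Vinos: 0.14 × 6560 Gt = 9.184×10^14 kg; dividing by ρ_w = 1028 kg m⁻³ gives 8.934×10^11 m³ of water.
The Draane sea-ice cover is floating and already displaces its own weight of water, so its melt adds essentially nothing to sea level.
Ostard: ice volume = 1290 km² × 336 m = 433.4 km³; 0.14 × 433.4 × (916/1028) = 54.07 km³ of water.
Total added water ≈ 9.475×10^11 m³ over 3.50×10^14 m² → Δh = 2.71×10^-3 m = 2.71 mm.

≈ 2.71 mm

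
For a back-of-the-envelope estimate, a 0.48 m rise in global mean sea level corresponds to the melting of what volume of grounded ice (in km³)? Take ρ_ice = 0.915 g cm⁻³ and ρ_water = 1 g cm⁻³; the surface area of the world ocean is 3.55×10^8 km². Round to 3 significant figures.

≈ 1.86×10^5 km³

Required water volume = Δh × A = 0.48 m × 3.55×10^14 m² = 1.704×10^14 m³ = 1.704×10^5 km³.
Ice volume = water volume × ρ_w/ρ_ice = 1.704×10^5 × 1000/915 = 1.86×10^5 km³.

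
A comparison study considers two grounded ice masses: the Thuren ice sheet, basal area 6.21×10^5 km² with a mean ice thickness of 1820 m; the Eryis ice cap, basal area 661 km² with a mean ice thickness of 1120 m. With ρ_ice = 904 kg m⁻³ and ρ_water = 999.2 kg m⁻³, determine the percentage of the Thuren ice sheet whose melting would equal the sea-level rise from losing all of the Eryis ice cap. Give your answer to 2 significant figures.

≈ 0.066 %

Equal sea-level rise means equal mass of meltwater, i.e. equal mass of ice lost.
Ice mass of Eryis: 6.692×10^14 kg; ice mass of Thuren: 1.022×10^18 kg.
Fraction required = 6.692×10^14 / 1.022×10^18 = 6.55×10^-4 → 0.066 %.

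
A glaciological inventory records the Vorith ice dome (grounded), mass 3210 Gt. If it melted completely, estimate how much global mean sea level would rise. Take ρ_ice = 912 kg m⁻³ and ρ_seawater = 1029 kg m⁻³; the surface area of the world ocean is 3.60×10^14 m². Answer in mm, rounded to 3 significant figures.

≈ 8.67 mm

Vorith: 3210 Gt = 3.210×10^15 kg; dividing by ρ_w = 1029 kg m⁻³ gives 3.120×10^12 m³ of water.
Spread over 3.60×10^14 m² of ocean, Δh = 3.120×10^12 / 3.60×10^14 = 8.67×10^-3 m = 8.67 mm.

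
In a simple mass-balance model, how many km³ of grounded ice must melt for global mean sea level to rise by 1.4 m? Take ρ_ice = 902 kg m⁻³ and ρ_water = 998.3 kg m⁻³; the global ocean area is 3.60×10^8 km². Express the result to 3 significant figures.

Required water volume = Δh × A = 1.4 m × 3.60×10^14 m² = 5.040×10^14 m³ = 5.040×10^5 km³.
Ice volume = water volume × ρ_w/ρ_ice = 5.040×10^5 × 998.3/902 = 5.58×10^5 km³.

≈ 5.58×10^5 km³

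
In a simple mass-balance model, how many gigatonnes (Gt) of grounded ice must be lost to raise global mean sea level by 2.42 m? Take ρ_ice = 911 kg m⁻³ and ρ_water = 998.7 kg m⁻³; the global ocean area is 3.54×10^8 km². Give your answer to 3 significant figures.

Required water volume = Δh × A = 2.42 m × 3.54×10^14 m² = 8.567×10^14 m³.
ρ_w = 998.7 kg m⁻³, so the mass of water = 8.567×10^14 m³ × 998.7 kg m⁻³ = 8.556×10^17 kg = 8.56×10^5 Gt (and the same mass of ice, by conservation).

≈ 8.56×10^5 Gt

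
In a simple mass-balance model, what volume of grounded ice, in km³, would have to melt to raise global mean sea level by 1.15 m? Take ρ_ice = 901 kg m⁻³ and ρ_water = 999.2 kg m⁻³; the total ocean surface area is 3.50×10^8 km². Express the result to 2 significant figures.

≈ 4.5×10^5 km³

Required water volume = Δh × A = 1.15 m × 3.50×10^14 m² = 4.025×10^14 m³ = 4.025×10^5 km³.
Ice volume = water volume × ρ_w/ρ_ice = 4.025×10^5 × 999.2/901 = 4.5×10^5 km³.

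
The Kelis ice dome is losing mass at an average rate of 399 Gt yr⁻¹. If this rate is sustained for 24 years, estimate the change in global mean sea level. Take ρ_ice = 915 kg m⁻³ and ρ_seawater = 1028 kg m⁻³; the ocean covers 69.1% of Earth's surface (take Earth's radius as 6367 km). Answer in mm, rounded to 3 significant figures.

≈ 26.5 mm

Total mass lost = 399 Gt/yr × 24 yr = 9576 Gt = 9.576×10^15 kg.
ρ_w = 1028 kg m⁻³, so water volume = 9.576×10^15 / 1028 = 9.315×10^12 m³.
Δh = 9.315×10^12 / 3.52×10^14 = 0.0265 m = 26.5 mm.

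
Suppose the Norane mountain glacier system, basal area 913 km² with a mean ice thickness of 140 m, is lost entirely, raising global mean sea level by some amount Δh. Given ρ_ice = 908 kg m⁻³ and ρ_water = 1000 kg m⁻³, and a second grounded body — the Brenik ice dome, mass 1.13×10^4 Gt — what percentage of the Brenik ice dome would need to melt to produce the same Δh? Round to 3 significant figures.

≈ 1.03 %

Equal sea-level rise means equal mass of meltwater, i.e. equal mass of ice lost.
Ice mass of Norane: 1.161×10^14 kg; ice mass of Brenik: 1.130×10^16 kg.
Fraction required = 1.161×10^14 / 1.130×10^16 = 0.0103 → 1.03 %.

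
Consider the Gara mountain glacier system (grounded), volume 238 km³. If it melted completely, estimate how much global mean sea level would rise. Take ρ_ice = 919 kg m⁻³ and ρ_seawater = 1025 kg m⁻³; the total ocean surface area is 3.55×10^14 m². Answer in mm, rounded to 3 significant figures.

≈ 0.601 mm

Gara: 238 km³ × (919/1025) = 213.4 km³ of water.
Spread over 3.55×10^14 m² of ocean, Δh = 2.134×10^11 / 3.55×10^14 = 6.01×10^-4 m = 0.601 mm.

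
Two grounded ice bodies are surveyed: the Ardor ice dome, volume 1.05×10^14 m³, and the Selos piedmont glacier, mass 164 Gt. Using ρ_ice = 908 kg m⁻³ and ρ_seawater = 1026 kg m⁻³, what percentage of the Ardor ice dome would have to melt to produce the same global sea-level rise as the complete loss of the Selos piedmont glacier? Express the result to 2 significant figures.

Equal sea-level rise means equal mass of meltwater, i.e. equal mass of ice lost.
Ice mass of Selos: 1.640×10^14 kg; ice mass of Ardor: 9.534×10^16 kg.
Fraction required = 1.640×10^14 / 9.534×10^16 = 1.72×10^-3 → 0.17 %.

≈ 0.17 %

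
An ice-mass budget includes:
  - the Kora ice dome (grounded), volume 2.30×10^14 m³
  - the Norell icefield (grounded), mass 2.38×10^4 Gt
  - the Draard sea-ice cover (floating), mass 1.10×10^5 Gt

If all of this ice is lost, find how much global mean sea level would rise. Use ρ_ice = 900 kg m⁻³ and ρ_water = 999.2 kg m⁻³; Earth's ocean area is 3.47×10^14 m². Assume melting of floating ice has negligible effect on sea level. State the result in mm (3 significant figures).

Kora: 2.30×10^14 m³ × (900/999.2) = 2.072×10^14 m³ of water.
Norell: 2.38×10^4 Gt = 2.380×10^16 kg; dividing by ρ_w = 999.2 kg m⁻³ gives 2.382×10^13 m³ of water.
The Draard sea-ice cover is floating and already displaces its own weight of water, so its melt adds essentially nothing to sea level.
Total added water ≈ 2.310×10^14 m³ over 3.47×10^14 m² → Δh = 0.666 m = 666 mm.

≈ 666 mm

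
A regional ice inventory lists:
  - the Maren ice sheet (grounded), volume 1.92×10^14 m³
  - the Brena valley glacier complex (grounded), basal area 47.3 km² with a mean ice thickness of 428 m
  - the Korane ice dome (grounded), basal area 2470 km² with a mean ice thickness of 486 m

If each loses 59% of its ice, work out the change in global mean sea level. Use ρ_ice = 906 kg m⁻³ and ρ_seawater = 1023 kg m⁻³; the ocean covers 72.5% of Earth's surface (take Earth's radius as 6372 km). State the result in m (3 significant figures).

Maren: 0.59 × 1.92×10^14 m³ × (906/1023) = 1.003×10^14 m³ of water.
Brena: ice volume = 47.3 km² × 428 m = 20.24 km³; 0.59 × 20.24 × (906/1023) = 10.58 km³ of water.
Korane: ice volume = 2470 km² × 486 m = 1200 km³; 0.59 × 1200 × (906/1023) = 627.2 km³ of water.
Total added water ≈ 1.010×10^14 m³ over 3.70×10^14 m² → Δh = 0.273 m.

≈ 0.273 m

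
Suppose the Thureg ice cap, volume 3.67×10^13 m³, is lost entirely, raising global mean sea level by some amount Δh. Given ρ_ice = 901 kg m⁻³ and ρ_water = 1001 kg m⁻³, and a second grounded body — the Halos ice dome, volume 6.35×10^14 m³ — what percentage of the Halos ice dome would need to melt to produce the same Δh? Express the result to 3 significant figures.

Equal sea-level rise means equal mass of meltwater, i.e. equal mass of ice lost.
Ice mass of Thureg: 3.307×10^16 kg; ice mass of Halos: 5.721×10^17 kg.
Fraction required = 3.307×10^16 / 5.721×10^17 = 0.0578 → 5.78 %.

≈ 5.78 %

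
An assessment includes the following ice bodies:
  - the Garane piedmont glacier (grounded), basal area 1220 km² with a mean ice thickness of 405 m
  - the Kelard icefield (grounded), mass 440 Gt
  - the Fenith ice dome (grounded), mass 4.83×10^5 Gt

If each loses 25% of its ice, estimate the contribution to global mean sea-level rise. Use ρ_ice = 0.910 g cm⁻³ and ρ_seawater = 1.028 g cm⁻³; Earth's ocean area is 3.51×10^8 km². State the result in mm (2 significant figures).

Garane: ice volume = 1220 km² × 405 m = 494.1 km³; 0.25 × 494.1 × (910/1028) = 109.3 km³ of water.
Kelard: 0.25 × 440 Gt = 1.100×10^14 kg; dividing by ρ_w = 1.028 g cm⁻³ = 1028 kg m⁻³ gives 1.070×10^11 m³ of water.
Fenith: 0.25 × 4.83×10^5 Gt = 1.208×10^17 kg; dividing by ρ_w = 1028 kg m⁻³ gives 1.175×10^14 m³ of water.
Total added water ≈ 1.177×10^14 m³ over 3.51×10^14 m² → Δh = 0.335 m = 340 mm.

≈ 340 mm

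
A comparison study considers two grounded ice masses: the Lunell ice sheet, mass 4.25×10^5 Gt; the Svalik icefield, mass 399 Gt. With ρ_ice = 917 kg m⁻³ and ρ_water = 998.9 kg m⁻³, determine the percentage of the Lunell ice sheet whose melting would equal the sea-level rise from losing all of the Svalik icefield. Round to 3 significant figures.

≈ 0.0939 %

Equal sea-level rise means equal mass of meltwater, i.e. equal mass of ice lost.
Ice mass of Svalik: 3.990×10^14 kg; ice mass of Lunell: 4.250×10^17 kg.
Fraction required = 3.990×10^14 / 4.250×10^17 = 9.39×10^-4 → 0.0939 %.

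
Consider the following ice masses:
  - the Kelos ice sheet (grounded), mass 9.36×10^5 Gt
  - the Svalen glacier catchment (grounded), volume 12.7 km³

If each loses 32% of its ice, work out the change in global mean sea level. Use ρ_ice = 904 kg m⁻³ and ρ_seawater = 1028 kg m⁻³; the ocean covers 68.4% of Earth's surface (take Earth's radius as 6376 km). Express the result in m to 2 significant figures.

≈ 0.83 m

Kelos: 0.32 × 9.36×10^5 Gt = 2.995×10^17 kg; dividing by ρ_w = 1028 kg m⁻³ gives 2.914×10^14 m³ of water.
Svalen: 0.32 × 12.7 km³ × (904/1028) = 3.574 km³ of water.
Total added water ≈ 2.914×10^14 m³ over 3.49×10^14 m² → Δh = 0.834 m.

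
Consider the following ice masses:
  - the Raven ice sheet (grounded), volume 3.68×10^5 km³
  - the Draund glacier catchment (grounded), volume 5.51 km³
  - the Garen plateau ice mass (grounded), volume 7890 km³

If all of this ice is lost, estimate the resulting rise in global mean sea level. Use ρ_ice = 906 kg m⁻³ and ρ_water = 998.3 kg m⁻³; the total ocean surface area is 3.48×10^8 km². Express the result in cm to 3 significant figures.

Raven: 3.68×10^5 km³ × (906/998.3) = 3.340×10^5 km³ of water.
Draund: 5.51 km³ × (906/998.3) = 5.001 km³ of water.
Garen: 7890 km³ × (906/998.3) = 7161 km³ of water.
Total added water ≈ 3.411×10^14 m³ over 3.48×10^14 m² → Δh = 0.980 m = 98.0 cm.

≈ 98.0 cm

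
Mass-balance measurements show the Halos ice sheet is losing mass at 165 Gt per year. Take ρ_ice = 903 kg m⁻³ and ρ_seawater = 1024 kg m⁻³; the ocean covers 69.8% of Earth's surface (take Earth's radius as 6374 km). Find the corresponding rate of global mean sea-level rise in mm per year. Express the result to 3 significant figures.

≈ 0.452 mm/yr

ρ_w = 1024 kg m⁻³. Annual water volume added = 165 Gt / ρ_w = 1.650×10^14 kg / 1024 kg m⁻³ = 1.611×10^11 m³.
Δh per year = 1.611×10^11 / 3.56×10^14 = 4.52×10^-4 m = 0.452 mm.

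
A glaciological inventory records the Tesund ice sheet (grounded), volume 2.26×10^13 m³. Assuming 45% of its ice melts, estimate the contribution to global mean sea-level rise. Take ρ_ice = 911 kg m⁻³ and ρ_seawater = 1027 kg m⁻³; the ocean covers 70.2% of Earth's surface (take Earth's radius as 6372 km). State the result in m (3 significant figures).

Tesund: 0.45 × 2.26×10^13 m³ × (911/1027) = 9.021×10^12 m³ of water.
Spread over 3.58×10^14 m² of ocean, Δh = 9.021×10^12 / 3.58×10^14 = 0.0252 m.

≈ 0.0252 m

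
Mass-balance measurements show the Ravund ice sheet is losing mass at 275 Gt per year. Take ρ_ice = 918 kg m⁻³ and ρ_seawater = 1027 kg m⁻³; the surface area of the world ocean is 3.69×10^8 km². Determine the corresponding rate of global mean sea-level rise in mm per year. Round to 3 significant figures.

ρ_w = 1027 kg m⁻³. Annual water volume added = 275 Gt / ρ_w = 2.750×10^14 kg / 1027 kg m⁻³ = 2.678×10^11 m³.
Δh per year = 2.678×10^11 / 3.69×10^14 = 7.26×10^-4 m = 0.726 mm.

≈ 0.726 mm/yr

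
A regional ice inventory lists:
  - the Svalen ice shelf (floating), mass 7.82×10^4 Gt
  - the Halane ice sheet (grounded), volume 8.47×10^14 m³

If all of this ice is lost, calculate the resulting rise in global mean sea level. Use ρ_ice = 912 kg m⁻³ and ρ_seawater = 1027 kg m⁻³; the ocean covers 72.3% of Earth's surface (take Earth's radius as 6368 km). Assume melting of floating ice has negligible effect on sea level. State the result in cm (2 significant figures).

≈ 200 cm

The Svalen ice shelf is floating and already displaces its own weight of water, so its melt adds essentially nothing to sea level.
Halane: 8.47×10^14 m³ × (912/1027) = 7.522×10^14 m³ of water.
Total added water ≈ 7.522×10^14 m³ over 3.68×10^14 m² → Δh = 2.04 m = 200 cm.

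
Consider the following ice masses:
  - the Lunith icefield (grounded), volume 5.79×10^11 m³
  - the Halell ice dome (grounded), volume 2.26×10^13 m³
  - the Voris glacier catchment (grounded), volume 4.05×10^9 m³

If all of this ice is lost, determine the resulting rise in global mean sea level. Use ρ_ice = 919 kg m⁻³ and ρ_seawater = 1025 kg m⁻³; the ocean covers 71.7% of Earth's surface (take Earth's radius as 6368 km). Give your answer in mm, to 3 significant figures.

≈ 56.9 mm

Lunith: 5.79×10^11 m³ × (919/1025) = 5.191×10^11 m³ of water.
Halell: 2.26×10^13 m³ × (919/1025) = 2.026×10^13 m³ of water.
Voris: 4.05×10^9 m³ × (919/1025) = 3.631×10^9 m³ of water.
Total added water ≈ 2.079×10^13 m³ over 3.65×10^14 m² → Δh = 0.0569 m = 56.9 mm.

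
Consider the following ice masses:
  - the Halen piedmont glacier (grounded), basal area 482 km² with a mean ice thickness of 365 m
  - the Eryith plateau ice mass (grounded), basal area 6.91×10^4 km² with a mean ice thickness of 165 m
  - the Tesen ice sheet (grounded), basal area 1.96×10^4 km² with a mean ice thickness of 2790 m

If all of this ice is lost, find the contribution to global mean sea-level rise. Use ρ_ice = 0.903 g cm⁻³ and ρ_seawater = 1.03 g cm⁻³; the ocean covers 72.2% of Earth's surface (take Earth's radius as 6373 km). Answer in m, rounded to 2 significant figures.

Halen: ice volume = 482 km² × 365 m = 175.9 km³; 175.9 × (903/1030) = 154.2 km³ of water.
Eryith: ice volume = 6.91×10^4 km² × 165 m = 1.140×10^4 km³; 1.140×10^4 × (903/1030) = 9996 km³ of water.
Tesen: ice volume = 1.96×10^4 km² × 2790 m = 5.468×10^4 km³; 5.468×10^4 × (903/1030) = 4.794×10^4 km³ of water.
Total added water ≈ 5.809×10^13 m³ over 3.68×10^14 m² → Δh = 0.158 m.

≈ 0.16 m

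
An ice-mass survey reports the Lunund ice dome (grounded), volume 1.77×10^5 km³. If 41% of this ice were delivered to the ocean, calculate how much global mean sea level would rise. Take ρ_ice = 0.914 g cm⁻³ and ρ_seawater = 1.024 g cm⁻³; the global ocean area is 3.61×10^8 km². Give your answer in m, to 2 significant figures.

≈ 0.18 m

Lunund: 0.41 × 1.77×10^5 km³ × (914/1024) = 6.477×10^4 km³ of water.
Spread over 3.61×10^14 m² of ocean, Δh = 6.477×10^13 / 3.61×10^14 = 0.179 m.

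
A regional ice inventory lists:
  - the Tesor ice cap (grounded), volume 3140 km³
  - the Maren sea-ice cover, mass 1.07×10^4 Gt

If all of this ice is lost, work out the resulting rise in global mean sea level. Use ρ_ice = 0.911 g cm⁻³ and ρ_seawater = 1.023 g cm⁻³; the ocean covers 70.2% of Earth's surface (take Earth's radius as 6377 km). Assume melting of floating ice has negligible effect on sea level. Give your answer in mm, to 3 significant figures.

≈ 7.79 mm

Tesor: 3140 km³ × (911/1023) = 2796 km³ of water.
The Maren sea-ice cover is floating and already displaces its own weight of water, so its melt adds essentially nothing to sea level.
Total added water ≈ 2.796×10^12 m³ over 3.59×10^14 m² → Δh = 7.79×10^-3 m = 7.79 mm.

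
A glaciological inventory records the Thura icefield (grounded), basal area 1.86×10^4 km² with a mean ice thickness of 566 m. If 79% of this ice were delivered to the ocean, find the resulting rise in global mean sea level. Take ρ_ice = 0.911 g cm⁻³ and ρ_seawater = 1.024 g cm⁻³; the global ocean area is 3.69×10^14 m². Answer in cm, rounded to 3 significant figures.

≈ 2.01 cm

Thura: ice volume = 1.86×10^4 km² × 566 m = 1.053×10^4 km³; 0.79 × 1.053×10^4 × (911/1024) = 7399 km³ of water.
Spread over 3.69×10^14 m² of ocean, Δh = 7.399×10^12 / 3.69×10^14 = 0.0201 m = 2.01 cm.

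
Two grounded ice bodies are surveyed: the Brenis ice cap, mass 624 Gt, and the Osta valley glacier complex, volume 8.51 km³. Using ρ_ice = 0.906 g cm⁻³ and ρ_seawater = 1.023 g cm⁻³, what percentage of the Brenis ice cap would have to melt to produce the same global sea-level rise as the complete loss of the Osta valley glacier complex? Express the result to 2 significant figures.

Equal sea-level rise means equal mass of meltwater, i.e. equal mass of ice lost.
Ice mass of Osta: 7.710×10^12 kg; ice mass of Brenis: 6.240×10^14 kg.
Fraction required = 7.710×10^12 / 6.240×10^14 = 0.0124 → 1.2 %.

≈ 1.2 %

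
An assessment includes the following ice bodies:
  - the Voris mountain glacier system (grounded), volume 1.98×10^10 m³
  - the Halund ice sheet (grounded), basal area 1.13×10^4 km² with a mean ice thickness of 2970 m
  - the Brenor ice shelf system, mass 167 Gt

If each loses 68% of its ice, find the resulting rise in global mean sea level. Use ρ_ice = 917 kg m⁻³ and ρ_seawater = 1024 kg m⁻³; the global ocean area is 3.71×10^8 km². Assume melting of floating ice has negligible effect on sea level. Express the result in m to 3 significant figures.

Voris: 0.68 × 1.98×10^10 m³ × (917/1024) = 1.206×10^10 m³ of water.
Halund: ice volume = 1.13×10^4 km² × 2970 m = 3.356×10^4 km³; 0.68 × 3.356×10^4 × (917/1024) = 2.044×10^4 km³ of water.
The Brenor ice shelf system is floating and already displaces its own weight of water, so its melt adds essentially nothing to sea level.
Total added water ≈ 2.045×10^13 m³ over 3.71×10^14 m² → Δh = 0.0551 m.

≈ 0.0551 m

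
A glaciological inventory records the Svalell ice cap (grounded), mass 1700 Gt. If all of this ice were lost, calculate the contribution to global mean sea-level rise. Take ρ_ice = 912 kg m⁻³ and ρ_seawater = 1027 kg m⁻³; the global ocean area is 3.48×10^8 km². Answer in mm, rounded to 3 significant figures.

≈ 4.76 mm

Svalell: 1700 Gt = 1.700×10^15 kg; dividing by ρ_w = 1027 kg m⁻³ gives 1.655×10^12 m³ of water.
Spread over 3.48×10^14 m² of ocean, Δh = 1.655×10^12 / 3.48×10^14 = 4.76×10^-3 m = 4.76 mm.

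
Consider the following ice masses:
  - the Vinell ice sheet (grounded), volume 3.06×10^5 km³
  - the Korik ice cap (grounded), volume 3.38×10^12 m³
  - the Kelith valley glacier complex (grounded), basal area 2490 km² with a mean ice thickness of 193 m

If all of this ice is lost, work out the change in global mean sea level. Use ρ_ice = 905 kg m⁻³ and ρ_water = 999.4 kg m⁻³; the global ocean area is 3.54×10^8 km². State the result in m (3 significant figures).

Vinell: 3.06×10^5 km³ × (905/999.4) = 2.771×10^5 km³ of water.
Korik: 3.38×10^12 m³ × (905/999.4) = 3.061×10^12 m³ of water.
Kelith: ice volume = 2490 km² × 193 m = 480.6 km³; 480.6 × (905/999.4) = 435.2 km³ of water.
Total added water ≈ 2.806×10^14 m³ over 3.54×10^14 m² → Δh = 0.793 m.

≈ 0.793 m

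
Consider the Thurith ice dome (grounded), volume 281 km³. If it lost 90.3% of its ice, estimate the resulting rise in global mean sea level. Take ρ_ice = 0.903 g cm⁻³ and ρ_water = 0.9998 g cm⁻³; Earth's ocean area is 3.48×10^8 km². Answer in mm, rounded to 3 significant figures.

≈ 0.659 mm

Thurith: 0.903 × 281 km³ × (903/999.8) = 229.2 km³ of water.
Spread over 3.48×10^14 m² of ocean, Δh = 2.292×10^11 / 3.48×10^14 = 6.59×10^-4 m = 0.659 mm.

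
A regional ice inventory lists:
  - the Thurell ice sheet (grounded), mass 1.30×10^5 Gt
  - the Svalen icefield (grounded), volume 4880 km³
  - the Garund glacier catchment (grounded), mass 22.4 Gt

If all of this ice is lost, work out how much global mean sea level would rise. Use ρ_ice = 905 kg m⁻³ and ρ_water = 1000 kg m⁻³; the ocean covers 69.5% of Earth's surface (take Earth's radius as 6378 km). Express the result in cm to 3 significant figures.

Thurell: 1.30×10^5 Gt = 1.300×10^17 kg; dividing by ρ_w = 1000 kg m⁻³ gives 1.300×10^14 m³ of water.
Svalen: 4880 km³ × (905/1000) = 4416 km³ of water.
Garund: 22.4 Gt = 2.240×10^13 kg; dividing by ρ_w = 1000 kg m⁻³ gives 2.240×10^10 m³ of water.
Total added water ≈ 1.344×10^14 m³ over 3.55×10^14 m² → Δh = 0.378 m = 37.8 cm.

≈ 37.8 cm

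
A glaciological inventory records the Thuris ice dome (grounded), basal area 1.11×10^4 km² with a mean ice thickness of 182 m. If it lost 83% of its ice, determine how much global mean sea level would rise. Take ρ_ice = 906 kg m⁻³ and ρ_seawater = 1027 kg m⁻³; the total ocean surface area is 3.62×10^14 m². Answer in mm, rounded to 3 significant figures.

Thuris: ice volume = 1.11×10^4 km² × 182 m = 2020 km³; 0.83 × 2020 × (906/1027) = 1479 km³ of water.
Spread over 3.62×10^14 m² of ocean, Δh = 1.479×10^12 / 3.62×10^14 = 4.09×10^-3 m = 4.09 mm.

≈ 4.09 mm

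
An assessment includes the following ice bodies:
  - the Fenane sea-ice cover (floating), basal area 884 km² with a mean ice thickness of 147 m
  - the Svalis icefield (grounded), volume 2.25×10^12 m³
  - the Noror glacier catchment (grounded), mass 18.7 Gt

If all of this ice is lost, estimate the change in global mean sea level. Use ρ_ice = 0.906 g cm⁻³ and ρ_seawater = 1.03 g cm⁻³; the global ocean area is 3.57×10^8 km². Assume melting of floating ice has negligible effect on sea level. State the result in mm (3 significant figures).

The Fenane sea-ice cover is floating and already displaces its own weight of water, so its melt adds essentially nothing to sea level.
Svalis: 2.25×10^12 m³ × (906/1030) = 1.979×10^12 m³ of water.
Noror: 18.7 Gt = 1.870×10^13 kg; dividing by ρ_w = 1.03 g cm⁻³ = 1030 kg m⁻³ gives 1.816×10^10 m³ of water.
Total added water ≈ 1.997×10^12 m³ over 3.57×10^14 m² → Δh = 5.59×10^-3 m = 5.59 mm.

≈ 5.59 mm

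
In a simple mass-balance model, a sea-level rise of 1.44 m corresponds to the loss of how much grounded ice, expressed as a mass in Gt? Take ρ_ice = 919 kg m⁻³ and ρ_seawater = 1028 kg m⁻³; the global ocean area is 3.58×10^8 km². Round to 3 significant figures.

≈ 5.30×10^5 Gt

Required water volume = Δh × A = 1.44 m × 3.58×10^14 m² = 5.155×10^14 m³.
ρ_w = 1028 kg m⁻³, so the mass of water = 5.155×10^14 m³ × 1028 kg m⁻³ = 5.300×10^17 kg = 5.30×10^5 Gt (and the same mass of ice, by conservation).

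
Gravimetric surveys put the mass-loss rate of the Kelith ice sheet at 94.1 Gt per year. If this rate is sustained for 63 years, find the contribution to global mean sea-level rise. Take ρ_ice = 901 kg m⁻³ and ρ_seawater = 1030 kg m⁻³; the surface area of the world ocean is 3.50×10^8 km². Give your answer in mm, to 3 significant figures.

≈ 16.4 mm

Total mass lost = 94.1 Gt/yr × 63 yr = 5928 Gt = 5.928×10^15 kg.
ρ_w = 1030 kg m⁻³, so water volume = 5.928×10^15 / 1030 = 5.756×10^12 m³.
Δh = 5.756×10^12 / 3.50×10^14 = 0.0164 m = 16.4 mm.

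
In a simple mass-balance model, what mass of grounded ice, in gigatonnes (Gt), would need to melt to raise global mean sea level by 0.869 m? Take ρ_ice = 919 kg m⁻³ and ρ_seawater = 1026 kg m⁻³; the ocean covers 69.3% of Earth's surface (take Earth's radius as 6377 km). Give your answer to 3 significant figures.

Required water volume = Δh × A = 0.869 m × 3.54×10^14 m² = 3.077×10^14 m³.
ρ_w = 1026 kg m⁻³, so the mass of water = 3.077×10^14 m³ × 1026 kg m⁻³ = 3.157×10^17 kg = 3.16×10^5 Gt (and the same mass of ice, by conservation).

≈ 3.16×10^5 Gt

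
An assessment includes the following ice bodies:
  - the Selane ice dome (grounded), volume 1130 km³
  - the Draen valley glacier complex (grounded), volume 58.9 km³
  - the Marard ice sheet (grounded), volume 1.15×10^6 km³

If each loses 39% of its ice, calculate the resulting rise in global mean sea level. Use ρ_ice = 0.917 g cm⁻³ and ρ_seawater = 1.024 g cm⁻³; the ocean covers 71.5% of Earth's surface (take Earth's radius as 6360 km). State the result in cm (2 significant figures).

Selane: 0.39 × 1130 km³ × (917/1024) = 394.7 km³ of water.
Draen: 0.39 × 58.9 km³ × (917/1024) = 20.57 km³ of water.
Marard: 0.39 × 1.15×10^6 km³ × (917/1024) = 4.016×10^5 km³ of water.
Total added water ≈ 4.021×10^14 m³ over 3.63×10^14 m² → Δh = 1.11 m = 110 cm.

≈ 110 cm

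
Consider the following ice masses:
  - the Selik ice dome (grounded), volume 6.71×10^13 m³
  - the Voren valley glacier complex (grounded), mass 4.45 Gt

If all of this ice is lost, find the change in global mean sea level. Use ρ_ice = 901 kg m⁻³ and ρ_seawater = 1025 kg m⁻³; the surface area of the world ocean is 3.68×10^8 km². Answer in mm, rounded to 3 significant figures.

Selik: 6.71×10^13 m³ × (901/1025) = 5.898×10^13 m³ of water.
Voren: 4.45 Gt = 4.450×10^12 kg; dividing by ρ_w = 1025 kg m⁻³ gives 4.341×10^9 m³ of water.
Total added water ≈ 5.899×10^13 m³ over 3.68×10^14 m² → Δh = 0.160 m = 160 mm.

≈ 160 mm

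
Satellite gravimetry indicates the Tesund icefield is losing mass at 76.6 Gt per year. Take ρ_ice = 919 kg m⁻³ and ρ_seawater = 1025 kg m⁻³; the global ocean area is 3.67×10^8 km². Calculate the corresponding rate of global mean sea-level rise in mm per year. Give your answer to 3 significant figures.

ρ_w = 1025 kg m⁻³. Annual water volume added = 76.6 Gt / ρ_w = 7.660×10^13 kg / 1025 kg m⁻³ = 7.473×10^10 m³.
Δh per year = 7.473×10^10 / 3.67×10^14 = 2.04×10^-4 m = 0.204 mm.

≈ 0.204 mm/yr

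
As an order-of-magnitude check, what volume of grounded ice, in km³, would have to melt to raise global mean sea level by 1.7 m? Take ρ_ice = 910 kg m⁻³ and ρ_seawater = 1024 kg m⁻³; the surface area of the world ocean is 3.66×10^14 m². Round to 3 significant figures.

Required water volume = Δh × A = 1.7 m × 3.66×10^14 m² = 6.222×10^14 m³ = 6.222×10^5 km³.
Ice volume = water volume × ρ_w/ρ_ice = 6.222×10^5 × 1024/910 = 7.00×10^5 km³.

≈ 7.00×10^5 km³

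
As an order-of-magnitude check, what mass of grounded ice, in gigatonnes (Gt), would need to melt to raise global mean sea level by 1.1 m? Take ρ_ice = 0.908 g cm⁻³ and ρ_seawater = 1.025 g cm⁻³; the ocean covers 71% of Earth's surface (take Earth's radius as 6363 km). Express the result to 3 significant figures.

Required water volume = Δh × A = 1.1 m × 3.61×10^14 m² = 3.974×10^14 m³.
ρ_w = 1.025 g cm⁻³ = 1025 kg m⁻³, so the mass of water = 3.974×10^14 m³ × 1025 kg m⁻³ = 4.073×10^17 kg = 4.07×10^5 Gt (and the same mass of ice, by conservation).

≈ 4.07×10^5 Gt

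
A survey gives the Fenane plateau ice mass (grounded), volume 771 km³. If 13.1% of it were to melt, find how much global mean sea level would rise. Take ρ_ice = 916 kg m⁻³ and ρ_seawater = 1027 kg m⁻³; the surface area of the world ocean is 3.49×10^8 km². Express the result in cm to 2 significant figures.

≈ 0.026 cm

Fenane: 0.131 × 771 km³ × (916/1027) = 90.08 km³ of water.
Spread over 3.49×10^14 m² of ocean, Δh = 9.008×10^10 / 3.49×10^14 = 2.58×10^-4 m = 0.026 cm.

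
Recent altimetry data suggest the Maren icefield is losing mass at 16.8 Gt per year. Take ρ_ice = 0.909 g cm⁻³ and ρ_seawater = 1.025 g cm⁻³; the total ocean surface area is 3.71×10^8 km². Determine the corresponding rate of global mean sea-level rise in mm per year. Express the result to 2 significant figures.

≈ 0.044 mm/yr

ρ_w = 1.025 g cm⁻³ = 1025 kg m⁻³. Annual water volume added = 16.8 Gt / ρ_w = 1.680×10^13 kg / 1025 kg m⁻³ = 1.639×10^10 m³.
Δh per year = 1.639×10^10 / 3.71×10^14 = 4.42×10^-5 m = 0.044 mm.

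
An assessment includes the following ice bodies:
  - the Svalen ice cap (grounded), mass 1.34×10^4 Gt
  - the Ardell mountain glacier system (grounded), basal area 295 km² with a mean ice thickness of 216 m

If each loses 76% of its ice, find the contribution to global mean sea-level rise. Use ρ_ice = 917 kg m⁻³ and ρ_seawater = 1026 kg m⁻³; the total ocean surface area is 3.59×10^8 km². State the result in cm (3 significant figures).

≈ 2.78 cm

Svalen: 0.76 × 1.34×10^4 Gt = 1.018×10^16 kg; dividing by ρ_w = 1026 kg m⁻³ gives 9.926×10^12 m³ of water.
Ardell: ice volume = 295 km² × 216 m = 63.72 km³; 0.76 × 63.72 × (917/1026) = 43.28 km³ of water.
Total added water ≈ 9.969×10^12 m³ over 3.59×10^14 m² → Δh = 0.0278 m = 2.78 cm.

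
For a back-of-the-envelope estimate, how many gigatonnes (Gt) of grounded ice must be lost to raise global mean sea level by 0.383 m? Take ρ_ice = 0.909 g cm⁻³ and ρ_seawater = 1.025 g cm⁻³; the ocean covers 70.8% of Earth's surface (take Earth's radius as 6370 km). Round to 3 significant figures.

≈ 1.42×10^5 Gt

Required water volume = Δh × A = 0.383 m × 3.61×10^14 m² = 1.383×10^14 m³.
ρ_w = 1.025 g cm⁻³ = 1025 kg m⁻³, so the mass of water = 1.383×10^14 m³ × 1025 kg m⁻³ = 1.417×10^17 kg = 1.42×10^5 Gt (and the same mass of ice, by conservation).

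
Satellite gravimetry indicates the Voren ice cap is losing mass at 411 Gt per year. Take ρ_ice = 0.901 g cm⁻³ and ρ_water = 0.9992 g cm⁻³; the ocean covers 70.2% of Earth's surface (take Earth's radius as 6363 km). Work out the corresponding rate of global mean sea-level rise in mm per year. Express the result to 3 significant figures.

≈ 1.15 mm/yr

ρ_w = 0.9992 g cm⁻³ = 999.2 kg m⁻³. Annual water volume added = 411 Gt / ρ_w = 4.110×10^14 kg / 999.2 kg m⁻³ = 4.113×10^11 m³.
Δh per year = 4.113×10^11 / 3.57×10^14 = 1.15×10^-3 m = 1.15 mm.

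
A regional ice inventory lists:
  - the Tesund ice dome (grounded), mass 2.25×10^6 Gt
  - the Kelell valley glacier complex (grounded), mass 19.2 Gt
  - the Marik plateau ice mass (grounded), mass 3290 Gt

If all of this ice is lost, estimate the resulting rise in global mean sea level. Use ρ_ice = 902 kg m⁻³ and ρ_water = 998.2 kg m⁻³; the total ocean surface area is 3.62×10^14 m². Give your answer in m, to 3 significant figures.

Tesund: 2.25×10^6 Gt = 2.250×10^18 kg; dividing by ρ_w = 998.2 kg m⁻³ gives 2.254×10^15 m³ of water.
Kelell: 19.2 Gt = 1.920×10^13 kg; dividing by ρ_w = 998.2 kg m⁻³ gives 1.923×10^10 m³ of water.
Marik: 3290 Gt = 3.290×10^15 kg; dividing by ρ_w = 998.2 kg m⁻³ gives 3.296×10^12 m³ of water.
Total added water ≈ 2.257×10^15 m³ over 3.62×10^14 m² → Δh = 6.24 m.

≈ 6.24 m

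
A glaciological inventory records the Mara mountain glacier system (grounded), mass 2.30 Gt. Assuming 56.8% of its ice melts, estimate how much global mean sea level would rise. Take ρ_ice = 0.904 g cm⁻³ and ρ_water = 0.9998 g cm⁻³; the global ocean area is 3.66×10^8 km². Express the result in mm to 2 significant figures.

≈ 3.6×10^-3 mm

Mara: 0.568 × 2.30 Gt = 1.306×10^12 kg; dividing by ρ_w = 0.9998 g cm⁻³ = 999.8 kg m⁻³ gives 1.307×10^9 m³ of water.
Spread over 3.66×10^14 m² of ocean, Δh = 1.307×10^9 / 3.66×10^14 = 3.57×10^-6 m = 3.6×10^-3 mm.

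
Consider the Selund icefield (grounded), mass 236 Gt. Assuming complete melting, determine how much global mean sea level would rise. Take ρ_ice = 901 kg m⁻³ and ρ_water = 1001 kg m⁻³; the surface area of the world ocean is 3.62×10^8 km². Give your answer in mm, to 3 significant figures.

≈ 0.651 mm

Selund: 236 Gt = 2.360×10^14 kg; dividing by ρ_w = 1001 kg m⁻³ gives 2.358×10^11 m³ of water.
Spread over 3.62×10^14 m² of ocean, Δh = 2.358×10^11 / 3.62×10^14 = 6.51×10^-4 m = 0.651 mm.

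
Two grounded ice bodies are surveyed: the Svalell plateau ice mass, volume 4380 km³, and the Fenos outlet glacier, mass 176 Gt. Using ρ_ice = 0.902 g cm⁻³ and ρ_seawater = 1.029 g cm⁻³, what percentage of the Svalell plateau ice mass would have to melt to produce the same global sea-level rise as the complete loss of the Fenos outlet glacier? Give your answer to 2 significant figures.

Equal sea-level rise means equal mass of meltwater, i.e. equal mass of ice lost.
Ice mass of Fenos: 1.760×10^14 kg; ice mass of Svalell: 3.951×10^15 kg.
Fraction required = 1.760×10^14 / 3.951×10^15 = 0.0445 → 4.5 %.

≈ 4.5 %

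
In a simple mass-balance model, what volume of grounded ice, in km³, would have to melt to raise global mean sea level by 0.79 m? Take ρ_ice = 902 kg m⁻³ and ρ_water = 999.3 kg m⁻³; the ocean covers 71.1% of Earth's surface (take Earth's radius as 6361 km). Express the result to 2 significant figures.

≈ 3.2×10^5 km³

Required water volume = Δh × A = 0.79 m × 3.62×10^14 m² = 2.856×10^14 m³ = 2.856×10^5 km³.
Ice volume = water volume × ρ_w/ρ_ice = 2.856×10^5 × 999.3/902 = 3.2×10^5 km³.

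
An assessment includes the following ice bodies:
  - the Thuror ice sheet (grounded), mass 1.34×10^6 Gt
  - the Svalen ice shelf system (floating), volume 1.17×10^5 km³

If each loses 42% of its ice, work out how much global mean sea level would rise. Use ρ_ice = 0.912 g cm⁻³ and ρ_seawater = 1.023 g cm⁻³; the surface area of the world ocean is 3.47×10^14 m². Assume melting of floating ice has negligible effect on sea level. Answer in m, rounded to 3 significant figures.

≈ 1.59 m

Thuror: 0.42 × 1.34×10^6 Gt = 5.628×10^17 kg; dividing by ρ_w = 1.023 g cm⁻³ = 1023 kg m⁻³ gives 5.501×10^14 m³ of water.
The Svalen ice shelf system is floating and already displaces its own weight of water, so its melt adds essentially nothing to sea level.
Total added water ≈ 5.501×10^14 m³ over 3.47×10^14 m² → Δh = 1.59 m.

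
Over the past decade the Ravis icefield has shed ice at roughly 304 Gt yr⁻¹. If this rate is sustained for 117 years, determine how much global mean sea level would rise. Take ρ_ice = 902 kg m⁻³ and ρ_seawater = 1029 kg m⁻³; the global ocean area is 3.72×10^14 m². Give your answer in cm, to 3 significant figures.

Total mass lost = 304 Gt/yr × 117 yr = 3.557×10^4 Gt = 3.557×10^16 kg.
ρ_w = 1029 kg m⁻³, so water volume = 3.557×10^16 / 1029 = 3.457×10^13 m³.
Δh = 3.457×10^13 / 3.72×10^14 = 0.0929 m = 9.29 cm.

≈ 9.29 cm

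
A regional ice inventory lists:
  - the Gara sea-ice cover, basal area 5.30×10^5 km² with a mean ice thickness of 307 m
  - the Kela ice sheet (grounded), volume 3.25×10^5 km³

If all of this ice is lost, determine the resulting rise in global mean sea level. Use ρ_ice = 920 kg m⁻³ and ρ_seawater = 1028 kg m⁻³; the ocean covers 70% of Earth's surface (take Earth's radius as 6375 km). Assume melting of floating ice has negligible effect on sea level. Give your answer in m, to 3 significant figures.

≈ 0.814 m

The Gara sea-ice cover is floating and already displaces its own weight of water, so its melt adds essentially nothing to sea level.
Kela: 3.25×10^5 km³ × (920/1028) = 2.909×10^5 km³ of water.
Total added water ≈ 2.909×10^14 m³ over 3.57×10^14 m² → Δh = 0.814 m.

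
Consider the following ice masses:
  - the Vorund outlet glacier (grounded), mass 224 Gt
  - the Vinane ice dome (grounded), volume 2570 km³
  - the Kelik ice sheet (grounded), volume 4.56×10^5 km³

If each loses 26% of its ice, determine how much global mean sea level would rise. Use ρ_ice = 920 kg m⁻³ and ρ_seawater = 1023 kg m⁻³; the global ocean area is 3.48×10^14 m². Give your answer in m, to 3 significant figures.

≈ 0.308 m

Vorund: 0.26 × 224 Gt = 5.824×10^13 kg; dividing by ρ_w = 1023 kg m⁻³ gives 5.693×10^10 m³ of water.
Vinane: 0.26 × 2570 km³ × (920/1023) = 600.9 km³ of water.
Kelik: 0.26 × 4.56×10^5 km³ × (920/1023) = 1.066×10^5 km³ of water.
Total added water ≈ 1.073×10^14 m³ over 3.48×10^14 m² → Δh = 0.308 m.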